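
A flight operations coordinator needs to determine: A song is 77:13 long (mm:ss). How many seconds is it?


Minutes: 77
Extra seconds: 13
Seconds per minute: 60
Minutes to seconds: 77 x 60 = 4620
Total: 4620 + 13 = 4633

4633


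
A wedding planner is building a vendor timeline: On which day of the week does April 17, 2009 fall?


Date: 2009-04-17
January 1, 2009 is a Thursday
Day of year: 107
Offset from Jan 1: 106 days
106 mod 7 = 1
Result: Friday

Friday


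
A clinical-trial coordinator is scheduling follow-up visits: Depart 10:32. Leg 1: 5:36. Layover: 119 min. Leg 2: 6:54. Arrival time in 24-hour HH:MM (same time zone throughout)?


Depart: 10:32
Leg 1: +336 min -> 16:08
Layover: +119 min -> 18:07
Leg 2: +414 min -> 01:01
Total travel: 869 minutes = 14h 29m
Arrival: 01:01

01:01


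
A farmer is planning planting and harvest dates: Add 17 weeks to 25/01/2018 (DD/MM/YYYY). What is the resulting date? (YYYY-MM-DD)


Start: 2018-01-25
Weeks to add: 17
Convert to days: 17 x 7 = 119 days
Add 119 days to 2018-01-25
Result: 2018-05-24

2018-05-24


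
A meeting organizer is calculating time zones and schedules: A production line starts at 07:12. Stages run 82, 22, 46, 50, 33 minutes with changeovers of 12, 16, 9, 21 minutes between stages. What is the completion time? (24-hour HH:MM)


Start: 07:12 = 432 min from midnight
  after task 1 (82 min): 08:34
  after break (12 min): 08:46
  after task 2 (22 min): 09:08
  after break (16 min): 09:24
  after task 3 (46 min): 10:10
  after break (9 min): 10:19
  after task 4 (50 min): 11:09
  after break (21 min): 11:30
  after task 5 (33 min): 12:03
Total elapsed: 291 minutes
End time: 12:03

12:03


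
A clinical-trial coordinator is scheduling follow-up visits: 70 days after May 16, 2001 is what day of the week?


Start: 2001-05-16 (Wednesday)
Step 1 - find target date: add 70 days
  2001-05-16 + 70 days = 2001-07-25
Step 2 - day of week:
  70 mod 7 = 0
  Wednesday + 0 days -> Wednesday
Result: Wednesday (2001-07-25)

Wednesday


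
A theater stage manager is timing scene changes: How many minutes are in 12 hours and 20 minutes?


Hours: 12
Extra minutes: 20
Minutes per hour: 60
Hours to minutes: 12 x 60 = 720
Total: 720 + 20 = 740

740


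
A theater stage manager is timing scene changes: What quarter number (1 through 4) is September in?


Month: September (month 9)
Q1: January-March (months 1-3)
Q2: April-June (months 4-6)
Q3: July-September (months 7-9)
Q4: October-December (months 10-12)
Month 9 falls in Q3

3


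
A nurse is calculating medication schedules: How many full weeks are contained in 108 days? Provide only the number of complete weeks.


Total days: 108
Days per week: 7
Division: 108 / 7 = 15 remainder 3
Complete weeks: 15
Remaining days: 3

15


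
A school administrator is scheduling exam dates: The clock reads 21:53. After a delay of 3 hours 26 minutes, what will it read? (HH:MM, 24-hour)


Start time: 21:53
Adding: 3 hours 26 minutes
Minutes: 53 + 26 = 79
Minute overflow: 79 >= 60, so carry 1 hour, minutes = 19
Hours: 21 + 3 + 1 = 25
Hour wraparound: 25 mod 24 = 1
Result: 01:19

01:19


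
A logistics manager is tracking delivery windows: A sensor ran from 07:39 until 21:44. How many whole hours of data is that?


Start: 07:39
End: 21:44
Hour difference: 21 - 7 = 14 hours
Minute difference: 44 - 39 = 5 minutes
Total minutes: 845
Complete hours: 845 / 60 = 14 (remainder 5)

14


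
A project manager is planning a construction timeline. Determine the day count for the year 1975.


Year: 1975
Check leap year rules:
Divisible by 4? No
1975 is not a leap year
Days: 365

365


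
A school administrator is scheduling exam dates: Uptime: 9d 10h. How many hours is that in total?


Days: 9
Extra hours: 10
Hours per day: 24
Days to hours: 9 x 24 = 216
Total: 216 + 10 = 226

226


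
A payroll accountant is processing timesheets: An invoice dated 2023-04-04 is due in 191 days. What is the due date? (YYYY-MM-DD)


Start: 2023-04-04
Adding 191 days
Days remaining in April: 26
After April: 165 days still to add
May 2023: 31 days, 134 remaining
June 2023: 30 days, 104 remaining
July 2023: 31 days, 73 remaining
August 2023: 31 days, 42 remaining
Result: 2023-10-12

2023-10-12


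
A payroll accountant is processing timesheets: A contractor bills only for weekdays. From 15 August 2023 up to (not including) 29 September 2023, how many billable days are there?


Start: 2023-08-15 (Tuesday)
End (exclusive): 2023-09-29 (Friday)
Total calendar days: 45
Full weeks: 45 // 7 = 6 -> 30 weekdays
Remaining 3 days starting on Tuesday:
  Tue(w), Wed(w), Thu(w) -> 3 weekdays
Total business days: 30 + 3 = 33

33


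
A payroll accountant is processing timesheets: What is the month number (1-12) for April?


Calendar month order:
3. March
4. April <--
5. May
April is month number 4

4


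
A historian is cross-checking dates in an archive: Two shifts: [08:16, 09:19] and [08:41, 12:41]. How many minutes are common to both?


Interval A: [496, 559] minutes from midnight
Interval B: [521, 761] minutes from midnight
Overlap start = max(496, 521) = 521
Overlap end = min(559, 761) = 559
Overlap = 559 - 521 = 38 minutes

38


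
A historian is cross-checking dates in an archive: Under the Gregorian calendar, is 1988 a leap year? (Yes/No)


Year: 1988
Divisible by 4? 1988 / 4 = 497.0 -> Yes
Divisible by 100? 1988 / 100 = 19.88 -> No
Divisible by 4 but not 100, so it IS a leap year

Yes


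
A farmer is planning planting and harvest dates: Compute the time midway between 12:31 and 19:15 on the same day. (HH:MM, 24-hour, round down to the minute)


Start time: 12:31 = 751 minutes from midnight
End time: 19:15 = 1155 minutes from midnight
Sum: 751 + 1155 = 1906
Midpoint: 1906 / 2 = 953 minutes
Convert: 953 / 60 = 15 hours, 53 minutes
Result: 15:53

15:53


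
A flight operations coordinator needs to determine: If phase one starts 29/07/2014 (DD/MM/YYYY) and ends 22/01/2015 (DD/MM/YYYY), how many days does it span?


Start date: 2014-07-29
End date: 2015-01-22
Jul 2014: +3 days
Aug 2014: +31 days
Sep 2014: +30 days
... (4 more months)
Total: 177 days

177


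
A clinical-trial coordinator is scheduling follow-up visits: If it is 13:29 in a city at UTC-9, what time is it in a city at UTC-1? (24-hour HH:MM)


Local time: 13:29 at UTC-9 (offset -9h)
Target zone: UTC-1 (offset -1h)
Difference: -1 - (-9) = 8 hours
Calculation: 13 + (8) = 21
Result: 21:29

21:29


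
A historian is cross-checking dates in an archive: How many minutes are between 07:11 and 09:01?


Start time: 07:11 = 431 minutes from midnight
End time: 09:01 = 541 minutes from midnight
Difference: 541 - 431 = 110 minutes
That is 1 hours and 50 minutes

110


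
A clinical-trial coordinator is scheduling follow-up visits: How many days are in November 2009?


Month: November
Year: 2009
November is a 30-day month
Total: 30 days

30


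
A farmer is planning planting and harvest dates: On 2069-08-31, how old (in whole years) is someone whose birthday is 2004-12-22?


Birth: 2004-12-22
Reference: 2069-08-31
Year difference: 2069 - 2004 = 65
Has birthday (12-22) occurred by 08-31? No
Birthday not yet reached this year -> subtract 1
Age in full years: 64

64


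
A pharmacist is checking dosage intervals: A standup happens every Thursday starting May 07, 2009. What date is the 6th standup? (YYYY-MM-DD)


First occurrence: 2009-05-07 (occurrence 1)
Each occurrence is 7 days after the previous.
Occurrence 6 is 5 weeks after the first.
5 weeks = 35 days
2009-05-07 + 35 days = 2009-06-11

2009-06-11


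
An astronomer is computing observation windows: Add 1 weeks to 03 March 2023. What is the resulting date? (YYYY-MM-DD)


Start: 2023-03-03
Weeks to add: 1
Convert to days: 1 x 7 = 7 days
Add 7 days to 2023-03-03
Result: 2023-03-10

2023-03-10


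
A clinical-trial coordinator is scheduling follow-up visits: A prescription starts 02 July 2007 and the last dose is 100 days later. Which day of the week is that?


Start: 2007-07-02 (Monday)
Step 1 - find target date: add 100 days
  2007-07-02 + 100 days = 2007-10-10
Step 2 - day of week:
  100 mod 7 = 2
  Monday + 2 days -> Wednesday
Result: Wednesday (2007-10-10)

Wednesday


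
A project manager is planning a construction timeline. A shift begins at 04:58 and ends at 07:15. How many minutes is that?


Start time: 04:58 = 298 minutes from midnight
End time: 07:15 = 435 minutes from midnight
Difference: 435 - 298 = 137 minutes
That is 2 hours and 17 minutes

137


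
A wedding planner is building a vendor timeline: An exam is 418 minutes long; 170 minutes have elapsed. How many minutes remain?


Total budget: 418 minutes
Time used: 170 minutes
Remaining: 418 - 170 = 248 minutes
Percent used: 40.7%
Percent remaining: 59.3%

248


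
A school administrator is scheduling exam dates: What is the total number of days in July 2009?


Month: July
Year: 2009
July is a 31-day month
Total: 31 days

31


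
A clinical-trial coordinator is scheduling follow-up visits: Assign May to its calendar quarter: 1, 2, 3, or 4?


Month: May (month 5)
Q1: January-March (months 1-3)
Q2: April-June (months 4-6)
Q3: July-September (months 7-9)
Q4: October-December (months 10-12)
Month 5 falls in Q2

2


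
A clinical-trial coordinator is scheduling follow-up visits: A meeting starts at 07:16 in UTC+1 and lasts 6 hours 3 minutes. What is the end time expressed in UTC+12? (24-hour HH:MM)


Start: 07:16 in UTC+1
Step 1 - add duration:
  minutes: 16 + 3 = 19
  hours: 7 + 6 + 0 = 13
  end in UTC+1: 13:19
Step 2 - convert UTC+1 -> UTC+12:
  offset difference: 12 - (1) = 11 hours
  13 + (11) = 24 -> mod 24 = 0
Result: 00:19 in UTC+12

00:19


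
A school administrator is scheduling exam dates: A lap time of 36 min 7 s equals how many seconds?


Minutes: 36
Seconds: 7
Convert minutes to seconds: 36 x 60 = 2160
Add remaining seconds: 2160 + 7 = 2167

2167


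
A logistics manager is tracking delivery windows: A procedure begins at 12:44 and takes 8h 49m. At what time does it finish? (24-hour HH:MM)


Start time: 12:44
Adding: 8 hours 49 minutes
Minutes: 44 + 49 = 93
Minute overflow: 93 >= 60, so carry 1 hour, minutes = 33
Hours: 12 + 8 + 1 = 21
Result: 21:33

21:33


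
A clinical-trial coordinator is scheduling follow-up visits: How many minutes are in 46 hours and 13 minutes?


Hours: 46
Minutes: 13
Convert hours to minutes: 46 x 60 = 2760
Add remaining minutes: 2760 + 13 = 2773

2773


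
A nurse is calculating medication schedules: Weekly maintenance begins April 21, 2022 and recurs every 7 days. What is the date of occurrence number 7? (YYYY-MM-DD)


First occurrence: 2022-04-21 (occurrence 1)
Each occurrence is 7 days after the previous.
Occurrence 7 is 6 weeks after the first.
6 weeks = 42 days
2022-04-21 + 42 days = 2022-06-02

2022-06-02


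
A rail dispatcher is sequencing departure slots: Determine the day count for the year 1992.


Year: 1992
Check leap year rules:
Divisible by 4? Yes
Divisible by 100? No
1992 is a leap year
Days: 366

366


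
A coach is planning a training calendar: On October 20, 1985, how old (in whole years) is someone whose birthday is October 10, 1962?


Birth: 1962-10-10
Reference: 1985-10-20
Year difference: 1985 - 1962 = 23
Has birthday (10-10) occurred by 10-20? Yes
Age in full years: 23

23


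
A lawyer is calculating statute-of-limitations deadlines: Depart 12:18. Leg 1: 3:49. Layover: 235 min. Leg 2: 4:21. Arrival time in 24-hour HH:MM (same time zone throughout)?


Depart: 12:18
Leg 1: +229 min -> 16:07
Layover: +235 min -> 20:02
Leg 2: +261 min -> 00:23
Total travel: 725 minutes = 12h 5m
Arrival: 00:23

00:23


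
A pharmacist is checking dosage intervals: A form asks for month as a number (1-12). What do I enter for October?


Calendar month order:
9. September
10. October <--
11. November
October is month number 10

10


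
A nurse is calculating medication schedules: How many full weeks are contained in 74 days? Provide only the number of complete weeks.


Total days: 74
Days per week: 7
Division: 74 / 7 = 10 remainder 4
Complete weeks: 10
Remaining days: 4

10


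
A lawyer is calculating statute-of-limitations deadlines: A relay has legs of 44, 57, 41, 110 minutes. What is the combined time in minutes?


Durations: 44, 57, 41, 110
Running sum: 44
+ 57 = 101
+ 41 = 142
+ 110 = 252
Total duration: 252 minutes
That is 4 hours and 12 minutes

252


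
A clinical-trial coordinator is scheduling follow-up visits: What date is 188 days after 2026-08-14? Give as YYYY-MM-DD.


Start: 2026-08-14
Adding 188 days
Days remaining in August: 17
After August: 171 days still to add
September 2026: 30 days, 141 remaining
October 2026: 31 days, 110 remaining
November 2026: 30 days, 80 remaining
December 2026: 31 days, 49 remaining
Result: 2027-02-18

2027-02-18


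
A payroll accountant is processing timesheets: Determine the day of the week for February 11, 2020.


Date: 2020-02-11
January 1, 2020 is a Wednesday
Day of year: 42
Offset from Jan 1: 41 days
41 mod 7 = 6
Result: Tuesday

Tuesday


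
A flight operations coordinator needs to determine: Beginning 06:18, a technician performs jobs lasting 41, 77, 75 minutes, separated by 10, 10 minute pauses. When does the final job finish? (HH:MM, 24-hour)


Start: 06:18 = 378 min from midnight
  after task 1 (41 min): 06:59
  after break (10 min): 07:09
  after task 2 (77 min): 08:26
  after break (10 min): 08:36
  after task 3 (75 min): 09:51
Total elapsed: 213 minutes
End time: 09:51

09:51


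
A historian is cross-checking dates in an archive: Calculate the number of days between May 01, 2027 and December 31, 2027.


Start: May 01, 2027
End: December 31, 2027
Days left in May: 30
June: 30
July: 31
August: 31
September: 30
... plus remaining months
Sum of remaining months: 214
Total: 30 + 214 = 244

244


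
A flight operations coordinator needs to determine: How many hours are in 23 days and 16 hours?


Days: 23
Extra hours: 16
Hours per day: 24
Days to hours: 23 x 24 = 552
Total: 552 + 16 = 568

568


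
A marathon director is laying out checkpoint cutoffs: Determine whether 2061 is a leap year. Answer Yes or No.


Year: 2061
Divisible by 4? 2061 / 4 = 515.25 -> No
Not divisible by 4, so NOT a leap year

No


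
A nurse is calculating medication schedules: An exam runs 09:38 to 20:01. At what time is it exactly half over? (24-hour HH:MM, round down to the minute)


Start time: 09:38 = 578 minutes from midnight
End time: 20:01 = 1201 minutes from midnight
Sum: 578 + 1201 = 1779
Midpoint: 1779 / 2 = 889 minutes
Convert: 889 / 60 = 14 hours, 49 minutes
Result: 14:49

14:49


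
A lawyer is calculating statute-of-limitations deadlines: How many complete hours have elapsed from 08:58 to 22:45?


Start: 08:58
End: 22:45
Hour difference: 22 - 8 = 14 hours
Minute difference: 45 - 58 = -13 minutes
Total minutes: 827
Complete hours: 827 / 60 = 13 (remainder 47)

13


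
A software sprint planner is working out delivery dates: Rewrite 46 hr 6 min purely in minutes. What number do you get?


Hours: 46
Extra minutes: 6
Minutes per hour: 60
Hours to minutes: 46 x 60 = 2760
Total: 2760 + 6 = 2766

2766


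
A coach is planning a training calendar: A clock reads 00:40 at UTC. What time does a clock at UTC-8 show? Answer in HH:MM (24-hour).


Local time: 00:40 at UTC (offset 0h)
Target zone: UTC-8 (offset -8h)
Difference: -8 - (0) = -8 hours
Calculation: 0 + (-8) = -8
Wraparound: (-8) mod 24 = 16
Result: 16:40

16:40


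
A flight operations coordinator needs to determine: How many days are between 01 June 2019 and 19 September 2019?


Start date: 2019-06-01
End date: 2019-09-19
Jun 2019: +30 days
Jul 2019: +31 days
Aug 2019: +31 days
Sep 2019: +18 days
Total: 110 days

110


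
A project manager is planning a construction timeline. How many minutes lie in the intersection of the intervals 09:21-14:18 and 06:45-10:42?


Interval A: [561, 858] minutes from midnight
Interval B: [405, 642] minutes from midnight
Overlap start = max(561, 405) = 561
Overlap end = min(858, 642) = 642
Overlap = 642 - 561 = 81 minutes

81


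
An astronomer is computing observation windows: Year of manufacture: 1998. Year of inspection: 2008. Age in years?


Birth year: 1998
Current year: 2008
Age = current year - birth year
Age = 2008 - 1998 = 10

10


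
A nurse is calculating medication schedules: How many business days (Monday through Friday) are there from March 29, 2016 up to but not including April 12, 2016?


Start: 2016-03-29 (Tuesday)
End (exclusive): 2016-04-12 (Tuesday)
Total calendar days: 14
Full weeks: 14 // 7 = 2 -> 10 weekdays
Remaining 0 days starting on Tuesday:
Total business days: 10 + 0 = 10

10


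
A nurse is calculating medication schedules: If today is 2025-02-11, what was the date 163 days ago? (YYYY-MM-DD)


Start: 2025-02-11
Subtracting 163 days
Days already passed in February: 11
After going back through February: 152 more days to subtract
January 2025: 31 days, 121 remaining
December 2024: 31 days, 90 remaining
November 2024: 30 days, 60 remaining
October 2024: 31 days, 29 remaining
Result: 2024-09-01

2024-09-01


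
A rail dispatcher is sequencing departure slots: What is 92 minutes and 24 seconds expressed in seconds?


Minutes: 92
Extra seconds: 24
Seconds per minute: 60
Minutes to seconds: 92 x 60 = 5520
Total: 5520 + 24 = 5544

5544


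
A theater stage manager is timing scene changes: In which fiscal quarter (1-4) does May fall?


Month: May (month 5)
Q1: January-March (months 1-3)
Q2: April-June (months 4-6)
Q3: July-September (months 7-9)
Q4: October-December (months 10-12)
Month 5 falls in Q2

2


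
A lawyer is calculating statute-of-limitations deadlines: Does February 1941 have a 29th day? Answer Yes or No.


Year: 1941
Divisible by 4? 1941 / 4 = 485.25 -> No
Not divisible by 4, so NOT a leap year

No


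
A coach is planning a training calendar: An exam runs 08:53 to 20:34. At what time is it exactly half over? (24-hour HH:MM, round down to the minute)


Start time: 08:53 = 533 minutes from midnight
End time: 20:34 = 1234 minutes from midnight
Sum: 533 + 1234 = 1767
Midpoint: 1767 / 2 = 883 minutes
Convert: 883 / 60 = 14 hours, 43 minutes
Result: 14:43

14:43


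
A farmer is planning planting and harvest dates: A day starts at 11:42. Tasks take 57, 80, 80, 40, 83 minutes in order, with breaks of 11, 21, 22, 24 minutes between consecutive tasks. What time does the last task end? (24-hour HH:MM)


Start: 11:42 = 702 min from midnight
  after task 1 (57 min): 12:39
  after break (11 min): 12:50
  after task 2 (80 min): 14:10
  after break (21 min): 14:31
  after task 3 (80 min): 15:51
  after break (22 min): 16:13
  after task 4 (40 min): 16:53
  after break (24 min): 17:17
  after task 5 (83 min): 18:40
Total elapsed: 418 minutes
End time: 18:40

18:40


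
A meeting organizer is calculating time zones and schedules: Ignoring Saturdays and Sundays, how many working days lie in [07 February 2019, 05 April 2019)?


Start: 2019-02-07 (Thursday)
End (exclusive): 2019-04-05 (Friday)
Total calendar days: 57
Full weeks: 57 // 7 = 8 -> 40 weekdays
Remaining 1 days starting on Thursday:
  Thu(w) -> 1 weekdays
Total business days: 40 + 1 = 41

41


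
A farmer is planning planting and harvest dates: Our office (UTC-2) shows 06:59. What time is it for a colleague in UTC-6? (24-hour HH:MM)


Local time: 06:59 at UTC-2 (offset -2h)
Target zone: UTC-6 (offset -6h)
Difference: -6 - (-2) = -4 hours
Calculation: 6 + (-4) = 2
Result: 02:59

02:59


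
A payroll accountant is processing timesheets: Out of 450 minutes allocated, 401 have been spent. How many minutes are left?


Total budget: 450 minutes
Time used: 401 minutes
Remaining: 450 - 401 = 49 minutes
Percent used: 89.1%
Percent remaining: 10.9%

49


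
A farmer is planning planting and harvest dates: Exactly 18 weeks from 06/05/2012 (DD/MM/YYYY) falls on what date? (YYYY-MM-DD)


Start: 2012-05-06
Weeks to add: 18
Convert to days: 18 x 7 = 126 days
Add 126 days to 2012-05-06
Result: 2012-09-09

2012-09-09


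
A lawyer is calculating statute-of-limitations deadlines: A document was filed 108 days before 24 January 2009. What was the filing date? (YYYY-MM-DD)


Start: 2009-01-24
Subtracting 108 days
Days already passed in January: 24
After going back through January: 84 more days to subtract
December 2008: 31 days, 53 remaining
November 2008: 30 days, 23 remaining
October 2008 has 31 days, need 23
Result: 2008-10-08

2008-10-08


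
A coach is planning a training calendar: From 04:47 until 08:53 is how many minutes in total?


Start time: 04:47 = 287 minutes from midnight
End time: 08:53 = 533 minutes from midnight
Difference: 533 - 287 = 246 minutes
That is 4 hours and 6 minutes

246


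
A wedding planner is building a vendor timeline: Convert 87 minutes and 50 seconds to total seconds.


Minutes: 87
Extra seconds: 50
Seconds per minute: 60
Minutes to seconds: 87 x 60 = 5220
Total: 5220 + 50 = 5270

5270


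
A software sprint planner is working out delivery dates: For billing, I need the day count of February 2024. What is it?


Month: February
Year: 2024
2024 is a leap year
February has 29 days
Total: 29 days

29


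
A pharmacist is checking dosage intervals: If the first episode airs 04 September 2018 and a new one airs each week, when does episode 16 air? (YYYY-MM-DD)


First occurrence: 2018-09-04 (occurrence 1)
Each occurrence is 7 days after the previous.
Occurrence 16 is 15 weeks after the first.
15 weeks = 105 days
2018-09-04 + 105 days = 2018-12-18

2018-12-18


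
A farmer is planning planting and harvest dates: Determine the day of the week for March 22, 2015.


Date: 2015-03-22
January 1, 2015 is a Thursday
Day of year: 81
Offset from Jan 1: 80 days
80 mod 7 = 3
Result: Sunday

Sunday


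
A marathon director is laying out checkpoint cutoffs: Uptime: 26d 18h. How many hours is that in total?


Days: 26
Extra hours: 18
Hours per day: 24
Days to hours: 26 x 24 = 624
Total: 624 + 18 = 642

642


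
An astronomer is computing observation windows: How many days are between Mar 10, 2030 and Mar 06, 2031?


Start date: 2030-03-10
End date: 2031-03-06
Mar 2030: +22 days
Apr 2030: +30 days
May 2030: +31 days
... (10 more months)
Total: 361 days

361


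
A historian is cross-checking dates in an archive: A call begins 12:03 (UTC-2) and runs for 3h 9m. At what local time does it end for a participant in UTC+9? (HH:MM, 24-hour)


Start: 12:03 in UTC-2
Step 1 - add duration:
  minutes: 3 + 9 = 12
  hours: 12 + 3 + 0 = 15
  end in UTC-2: 15:12
Step 2 - convert UTC-2 -> UTC+9:
  offset difference: 9 - (-2) = 11 hours
  15 + (11) = 26 -> mod 24 = 2
Result: 02:12 in UTC+9

02:12


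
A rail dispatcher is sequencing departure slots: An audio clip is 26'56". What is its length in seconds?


Minutes: 26
Seconds: 56
Convert minutes to seconds: 26 x 60 = 1560
Add remaining seconds: 1560 + 56 = 1616

1616


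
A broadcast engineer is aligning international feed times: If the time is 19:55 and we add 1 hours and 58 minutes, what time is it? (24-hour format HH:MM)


Start time: 19:55
Adding: 1 hours 58 minutes
Minutes: 55 + 58 = 113
Minute overflow: 113 >= 60, so carry 1 hour, minutes = 53
Hours: 19 + 1 + 1 = 21
Result: 21:53

21:53


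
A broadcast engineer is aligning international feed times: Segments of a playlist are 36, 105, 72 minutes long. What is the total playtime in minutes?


Durations: 36, 105, 72
Running sum: 36
+ 105 = 141
+ 72 = 213
Total duration: 213 minutes
That is 3 hours and 33 minutes

213


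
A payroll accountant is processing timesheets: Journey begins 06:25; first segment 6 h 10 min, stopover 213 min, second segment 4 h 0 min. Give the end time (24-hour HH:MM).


Depart: 06:25
Leg 1: +370 min -> 12:35
Layover: +213 min -> 16:08
Leg 2: +240 min -> 20:08
Total travel: 823 minutes = 13h 43m
Arrival: 20:08

20:08


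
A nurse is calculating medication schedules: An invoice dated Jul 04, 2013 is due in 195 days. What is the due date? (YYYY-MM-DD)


Start: 2013-07-04
Adding 195 days
Days remaining in July: 27
After July: 168 days still to add
August 2013: 31 days, 137 remaining
September 2013: 30 days, 107 remaining
October 2013: 31 days, 76 remaining
November 2013: 30 days, 46 remaining
Result: 2014-01-15

2014-01-15


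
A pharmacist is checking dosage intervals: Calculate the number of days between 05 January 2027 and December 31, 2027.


Start: January 05, 2027
End: December 31, 2027
Days left in January: 26
February: 28
March: 31
April: 30
May: 31
... plus remaining months
Sum of remaining months: 334
Total: 26 + 334 = 360

360


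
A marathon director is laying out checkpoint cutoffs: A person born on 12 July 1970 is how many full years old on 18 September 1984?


Birth: 1970-07-12
Reference: 1984-09-18
Year difference: 1984 - 1970 = 14
Has birthday (07-12) occurred by 09-18? Yes
Age in full years: 14

14


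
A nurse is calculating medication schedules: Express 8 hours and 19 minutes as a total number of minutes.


Hours: 8
Extra minutes: 19
Minutes per hour: 60
Hours to minutes: 8 x 60 = 480
Total: 480 + 19 = 499

499


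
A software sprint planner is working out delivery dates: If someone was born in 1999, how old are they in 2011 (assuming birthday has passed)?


Birth year: 1999
Current year: 2011
Age = current year - birth year
Age = 2011 - 1999 = 12

12


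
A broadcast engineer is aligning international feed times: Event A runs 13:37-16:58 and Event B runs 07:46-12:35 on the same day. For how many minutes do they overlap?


Interval A: [817, 1018] minutes from midnight
Interval B: [466, 755] minutes from midnight
Overlap start = max(817, 466) = 817
Overlap end = min(1018, 755) = 755
End <= start, so the intervals do not overlap: 0 minutes

0


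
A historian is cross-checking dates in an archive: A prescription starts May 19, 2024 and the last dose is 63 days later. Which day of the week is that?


Start: 2024-05-19 (Sunday)
Step 1 - find target date: add 63 days
  2024-05-19 + 63 days = 2024-07-21
Step 2 - day of week:
  63 mod 7 = 0
  Sunday + 0 days -> Sunday
Result: Sunday (2024-07-21)

Sunday


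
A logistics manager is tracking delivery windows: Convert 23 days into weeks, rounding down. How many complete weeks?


Total days: 23
Days per week: 7
Division: 23 / 7 = 3 remainder 2
Complete weeks: 3
Remaining days: 2

3


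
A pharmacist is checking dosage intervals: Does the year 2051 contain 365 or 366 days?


Year: 2051
Check leap year rules:
Divisible by 4? No
2051 is not a leap year
Days: 365

365


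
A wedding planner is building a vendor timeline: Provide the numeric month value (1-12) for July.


Calendar month order:
6. June
7. July <--
8. August
July is month number 7

7


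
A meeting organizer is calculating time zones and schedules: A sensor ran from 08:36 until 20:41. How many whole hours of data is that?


Start: 08:36
End: 20:41
Hour difference: 20 - 8 = 12 hours
Minute difference: 41 - 36 = 5 minutes
Total minutes: 725
Complete hours: 725 / 60 = 12 (remainder 5)

12


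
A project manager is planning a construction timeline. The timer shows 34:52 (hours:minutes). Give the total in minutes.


Hours: 34
Minutes: 52
Convert hours to minutes: 34 x 60 = 2040
Add remaining minutes: 2040 + 52 = 2092

2092


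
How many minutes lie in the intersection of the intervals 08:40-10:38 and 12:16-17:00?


Interval A: [520, 638] minutes from midnight
Interval B: [736, 1020] minutes from midnight
Overlap start = max(520, 736) = 736
Overlap end = min(638, 1020) = 638
End <= start, so the intervals do not overlap: 0 minutes

0


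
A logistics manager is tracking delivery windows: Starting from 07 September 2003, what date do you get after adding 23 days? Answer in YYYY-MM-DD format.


Start: 2003-09-07
Adding 23 days
Days remaining in September: 23
Result: 2003-09-30

2003-09-30


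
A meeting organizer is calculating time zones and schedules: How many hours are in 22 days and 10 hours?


Days: 22
Extra hours: 10
Hours per day: 24
Days to hours: 22 x 24 = 528
Total: 528 + 10 = 538

538


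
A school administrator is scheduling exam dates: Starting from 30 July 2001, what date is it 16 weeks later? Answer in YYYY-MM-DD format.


Start: 2001-07-30
Weeks to add: 16
Convert to days: 16 x 7 = 112 days
Add 112 days to 2001-07-30
Result: 2001-11-19

2001-11-19


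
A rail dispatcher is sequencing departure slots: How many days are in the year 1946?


Year: 1946
Check leap year rules:
Divisible by 4? No
1946 is not a leap year
Days: 365

365


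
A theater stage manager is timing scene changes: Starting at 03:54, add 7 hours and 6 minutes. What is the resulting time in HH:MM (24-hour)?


Start time: 03:54
Adding: 7 hours 6 minutes
Minutes: 54 + 6 = 60
Minute overflow: 60 >= 60, so carry 1 hour, minutes = 0
Hours: 3 + 7 + 1 = 11
Result: 11:00

11:00


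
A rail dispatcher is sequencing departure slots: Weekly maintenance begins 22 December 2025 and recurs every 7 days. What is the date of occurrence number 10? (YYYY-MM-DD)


First occurrence: 2025-12-22 (occurrence 1)
Each occurrence is 7 days after the previous.
Occurrence 10 is 9 weeks after the first.
9 weeks = 63 days
2025-12-22 + 63 days = 2026-02-23

2026-02-23


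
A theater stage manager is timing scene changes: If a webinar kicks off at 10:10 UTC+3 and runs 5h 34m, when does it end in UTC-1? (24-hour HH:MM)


Start: 10:10 in UTC+3
Step 1 - add duration:
  minutes: 10 + 34 = 44
  hours: 10 + 5 + 0 = 15
  end in UTC+3: 15:44
Step 2 - convert UTC+3 -> UTC-1:
  offset difference: -1 - (3) = -4 hours
  15 + (-4) = 11 -> mod 24 = 11
Result: 11:44 in UTC-1

11:44


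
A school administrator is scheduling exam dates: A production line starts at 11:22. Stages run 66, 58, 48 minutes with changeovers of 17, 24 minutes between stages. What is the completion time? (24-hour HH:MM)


Start: 11:22 = 682 min from midnight
  after task 1 (66 min): 12:28
  after break (17 min): 12:45
  after task 2 (58 min): 13:43
  after break (24 min): 14:07
  after task 3 (48 min): 14:55
Total elapsed: 213 minutes
End time: 14:55

14:55


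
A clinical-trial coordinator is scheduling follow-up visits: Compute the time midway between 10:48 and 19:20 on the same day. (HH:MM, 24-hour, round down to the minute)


Start time: 10:48 = 648 minutes from midnight
End time: 19:20 = 1160 minutes from midnight
Sum: 648 + 1160 = 1808
Midpoint: 1808 / 2 = 904 minutes
Convert: 904 / 60 = 15 hours, 4 minutes
Result: 15:04

15:04


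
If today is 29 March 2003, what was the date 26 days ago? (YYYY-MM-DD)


Start: 2003-03-29
Subtracting 26 days
Days already passed in March: 29
Result: 2003-03-03

2003-03-03


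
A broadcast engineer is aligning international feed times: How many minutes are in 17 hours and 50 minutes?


Hours: 17
Extra minutes: 50
Minutes per hour: 60
Hours to minutes: 17 x 60 = 1020
Total: 1020 + 50 = 1070

1070


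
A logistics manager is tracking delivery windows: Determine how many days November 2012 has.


Month: November
Year: 2012
November is a 30-day month
Total: 30 days

30


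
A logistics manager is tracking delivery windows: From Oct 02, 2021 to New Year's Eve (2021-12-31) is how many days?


Start: October 02, 2021
End: December 31, 2021
Days left in October: 29
November: 30
December: 31
Sum of remaining months: 61
Total: 29 + 61 = 90

90


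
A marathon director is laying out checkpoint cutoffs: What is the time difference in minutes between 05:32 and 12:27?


Start time: 05:32 = 332 minutes from midnight
End time: 12:27 = 747 minutes from midnight
Difference: 747 - 332 = 415 minutes
That is 6 hours and 55 minutes

415


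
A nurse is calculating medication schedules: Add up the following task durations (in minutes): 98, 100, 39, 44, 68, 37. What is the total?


Durations: 98, 100, 39, 44, 68, 37
Running sum: 98
+ 100 = 198
+ 39 = 237
+ 44 = 281
+ 68 = 349
+ 37 = 386
Total duration: 386 minutes
That is 6 hours and 26 minutes

386


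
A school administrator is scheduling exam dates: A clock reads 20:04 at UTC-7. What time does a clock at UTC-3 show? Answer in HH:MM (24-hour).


Local time: 20:04 at UTC-7 (offset -7h)
Target zone: UTC-3 (offset -3h)
Difference: -3 - (-7) = 4 hours
Calculation: 20 + (4) = 24
Wraparound: (24) mod 24 = 0
Result: 00:04

00:04


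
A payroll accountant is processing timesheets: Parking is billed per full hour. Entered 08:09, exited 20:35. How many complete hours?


Start: 08:09
End: 20:35
Hour difference: 20 - 8 = 12 hours
Minute difference: 35 - 9 = 26 minutes
Total minutes: 746
Complete hours: 746 / 60 = 12 (remainder 26)

12


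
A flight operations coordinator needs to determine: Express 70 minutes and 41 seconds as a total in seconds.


Minutes: 70
Seconds: 41
Convert minutes to seconds: 70 x 60 = 4200
Add remaining seconds: 4200 + 41 = 4241

4241


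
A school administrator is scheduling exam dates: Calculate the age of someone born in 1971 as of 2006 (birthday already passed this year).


Birth year: 1971
Current year: 2006
Age = current year - birth year
Age = 2006 - 1971 = 35

35


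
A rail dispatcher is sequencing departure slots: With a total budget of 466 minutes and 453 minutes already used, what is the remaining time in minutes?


Total budget: 466 minutes
Time used: 453 minutes
Remaining: 466 - 453 = 13 minutes
Percent used: 97.2%
Percent remaining: 2.8%

13


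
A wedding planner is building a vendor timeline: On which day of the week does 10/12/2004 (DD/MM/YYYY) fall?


Date: 2004-12-10
January 1, 2004 is a Thursday
Day of year: 345
Offset from Jan 1: 344 days
344 mod 7 = 1
Result: Friday

Friday


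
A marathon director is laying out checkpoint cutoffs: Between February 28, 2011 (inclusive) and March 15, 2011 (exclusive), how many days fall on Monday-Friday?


Start: 2011-02-28 (Monday)
End (exclusive): 2011-03-15 (Tuesday)
Total calendar days: 15
Full weeks: 15 // 7 = 2 -> 10 weekdays
Remaining 1 days starting on Monday:
  Mon(w) -> 1 weekdays
Total business days: 10 + 1 = 11

11


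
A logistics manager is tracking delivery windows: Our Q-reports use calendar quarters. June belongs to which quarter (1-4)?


Month: June (month 6)
Q1: January-March (months 1-3)
Q2: April-June (months 4-6)
Q3: July-September (months 7-9)
Q4: October-December (months 10-12)
Month 6 falls in Q2

2


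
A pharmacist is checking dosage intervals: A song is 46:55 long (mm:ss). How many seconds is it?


Minutes: 46
Extra seconds: 55
Seconds per minute: 60
Minutes to seconds: 46 x 60 = 2760
Total: 2760 + 55 = 2815

2815


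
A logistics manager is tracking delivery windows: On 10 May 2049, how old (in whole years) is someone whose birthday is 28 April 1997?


Birth: 1997-04-28
Reference: 2049-05-10
Year difference: 2049 - 1997 = 52
Has birthday (04-28) occurred by 05-10? Yes
Age in full years: 52

52


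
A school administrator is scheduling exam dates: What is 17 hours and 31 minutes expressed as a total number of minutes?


Hours: 17
Minutes: 31
Convert hours to minutes: 17 x 60 = 1020
Add remaining minutes: 1020 + 31 = 1051

1051


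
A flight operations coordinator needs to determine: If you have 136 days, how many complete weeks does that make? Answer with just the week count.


Total days: 136
Days per week: 7
Division: 136 / 7 = 19 remainder 3
Complete weeks: 19
Remaining days: 3

19


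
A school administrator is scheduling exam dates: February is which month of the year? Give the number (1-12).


Calendar month order:
1. January
2. February <--
3. March
February is month number 2

2


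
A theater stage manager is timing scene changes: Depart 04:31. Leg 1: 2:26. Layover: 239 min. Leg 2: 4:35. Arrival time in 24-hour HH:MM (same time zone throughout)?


Depart: 04:31
Leg 1: +146 min -> 06:57
Layover: +239 min -> 10:56
Leg 2: +275 min -> 15:31
Total travel: 660 minutes = 11h 0m
Arrival: 15:31

15:31


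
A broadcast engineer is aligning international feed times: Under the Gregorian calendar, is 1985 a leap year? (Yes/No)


Year: 1985
Divisible by 4? 1985 / 4 = 496.25 -> No
Not divisible by 4, so NOT a leap year

No


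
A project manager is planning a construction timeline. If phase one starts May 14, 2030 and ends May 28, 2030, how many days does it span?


Start date: 2030-05-14
End date: 2030-05-28
May 2030: +14 days
Total: 14 days

14


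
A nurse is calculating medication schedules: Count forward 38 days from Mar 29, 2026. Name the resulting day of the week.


Start: 2026-03-29 (Sunday)
Step 1 - find target date: add 38 days
  2026-03-29 + 38 days = 2026-05-06
Step 2 - day of week:
  38 mod 7 = 3
  Sunday + 3 days -> Wednesday
Result: Wednesday (2026-05-06)

Wednesday


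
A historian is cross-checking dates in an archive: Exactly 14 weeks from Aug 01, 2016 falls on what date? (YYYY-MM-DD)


Start: 2016-08-01
Weeks to add: 14
Convert to days: 14 x 7 = 98 days
Add 98 days to 2016-08-01
Result: 2016-11-07

2016-11-07


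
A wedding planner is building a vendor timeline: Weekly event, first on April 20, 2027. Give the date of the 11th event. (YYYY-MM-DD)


First occurrence: 2027-04-20 (occurrence 1)
Each occurrence is 7 days after the previous.
Occurrence 11 is 10 weeks after the first.
10 weeks = 70 days
2027-04-20 + 70 days = 2027-06-29

2027-06-29


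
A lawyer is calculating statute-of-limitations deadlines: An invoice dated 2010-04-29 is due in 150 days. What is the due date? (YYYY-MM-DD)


Start: 2010-04-29
Adding 150 days
Days remaining in April: 1
After April: 149 days still to add
May 2010: 31 days, 118 remaining
June 2010: 30 days, 88 remaining
July 2010: 31 days, 57 remaining
August 2010: 31 days, 26 remaining
Result: 2010-09-26

2010-09-26


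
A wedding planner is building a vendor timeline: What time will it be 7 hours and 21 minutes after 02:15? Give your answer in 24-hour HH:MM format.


Start time: 02:15
Adding: 7 hours 21 minutes
Minutes: 15 + 21 = 36
Hours: 2 + 7 + 0 = 9
Result: 09:36

09:36


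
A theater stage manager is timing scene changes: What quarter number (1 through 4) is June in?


Month: June (month 6)
Q1: January-March (months 1-3)
Q2: April-June (months 4-6)
Q3: July-September (months 7-9)
Q4: October-December (months 10-12)
Month 6 falls in Q2

2


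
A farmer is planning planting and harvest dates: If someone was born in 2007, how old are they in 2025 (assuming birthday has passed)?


Birth year: 2007
Current year: 2025
Age = current year - birth year
Age = 2025 - 2007 = 18

18


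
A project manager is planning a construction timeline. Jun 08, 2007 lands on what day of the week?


Date: 2007-06-08
January 1, 2007 is a Monday
Day of year: 159
Offset from Jan 1: 158 days
158 mod 7 = 4
Result: Friday

Friday


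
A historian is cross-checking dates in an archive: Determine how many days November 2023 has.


Month: November
Year: 2023
November is a 30-day month
Total: 30 days

30


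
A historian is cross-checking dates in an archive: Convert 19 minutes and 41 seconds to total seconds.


Minutes: 19
Extra seconds: 41
Seconds per minute: 60
Minutes to seconds: 19 x 60 = 1140
Total: 1140 + 41 = 1181

1181


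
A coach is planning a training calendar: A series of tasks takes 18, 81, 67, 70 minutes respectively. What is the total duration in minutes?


Durations: 18, 81, 67, 70
Running sum: 18
+ 81 = 99
+ 67 = 166
+ 70 = 236
Total duration: 236 minutes
That is 3 hours and 56 minutes

236


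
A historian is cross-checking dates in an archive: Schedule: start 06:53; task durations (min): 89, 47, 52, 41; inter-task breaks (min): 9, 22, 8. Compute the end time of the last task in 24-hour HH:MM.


Start: 06:53 = 413 min from midnight
  after task 1 (89 min): 08:22
  after break (9 min): 08:31
  after task 2 (47 min): 09:18
  after break (22 min): 09:40
  after task 3 (52 min): 10:32
  after break (8 min): 10:40
  after task 4 (41 min): 11:21
Total elapsed: 268 minutes
End time: 11:21

11:21
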